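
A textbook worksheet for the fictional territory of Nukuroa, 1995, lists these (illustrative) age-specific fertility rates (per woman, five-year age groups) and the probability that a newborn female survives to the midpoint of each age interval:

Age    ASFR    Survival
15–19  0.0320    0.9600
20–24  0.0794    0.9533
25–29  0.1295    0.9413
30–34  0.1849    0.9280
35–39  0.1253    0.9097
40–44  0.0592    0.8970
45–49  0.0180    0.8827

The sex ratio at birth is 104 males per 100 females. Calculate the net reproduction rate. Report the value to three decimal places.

1.429

Proportion female at birth = 100 / (100 + 104) = 0.49020.
Per-age-group product (5 × ASFR × survival probability):
  15–19: 5 × 0.0320 × 0.9600 = 0.15360
  20–24: 5 × 0.0794 × 0.9533 = 0.37846
  25–29: 5 × 0.1295 × 0.9413 = 0.60949
  30–34: 5 × 0.1849 × 0.9280 = 0.85794
  35–39: 5 × 0.1253 × 0.9097 = 0.56993
  40–44: 5 × 0.0592 × 0.8970 = 0.26551
  45–49: 5 × 0.0180 × 0.8827 = 0.07944
Sum = 2.91437
NRR = 0.49020 × 2.91437 = 1.42862
An NRR exceeding 1 indicates intrinsic growth under these rates.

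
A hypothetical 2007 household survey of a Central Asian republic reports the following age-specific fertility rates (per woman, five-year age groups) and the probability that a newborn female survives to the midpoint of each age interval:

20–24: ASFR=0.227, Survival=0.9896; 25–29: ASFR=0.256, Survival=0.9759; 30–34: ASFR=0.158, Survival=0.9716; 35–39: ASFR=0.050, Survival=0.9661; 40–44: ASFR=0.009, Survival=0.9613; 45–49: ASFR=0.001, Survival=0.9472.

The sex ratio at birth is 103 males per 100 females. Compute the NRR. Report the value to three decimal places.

Proportion female at birth = 100 / (100 + 103) = 0.49261.
Each age group contributes 5 × ASFR × survival:
  20–24: 5 × 0.227 × 0.9896 = 1.12320
  25–29: 5 × 0.256 × 0.9759 = 1.24915
  30–34: 5 × 0.158 × 0.9716 = 0.76756
  35–39: 5 × 0.050 × 0.9661 = 0.24153
  40–44: 5 × 0.009 × 0.9613 = 0.04326
  45–49: 5 × 0.001 × 0.9472 = 0.00474
Sum = 3.42944
NRR = 0.49261 × 3.42944 = 1.68938

1.689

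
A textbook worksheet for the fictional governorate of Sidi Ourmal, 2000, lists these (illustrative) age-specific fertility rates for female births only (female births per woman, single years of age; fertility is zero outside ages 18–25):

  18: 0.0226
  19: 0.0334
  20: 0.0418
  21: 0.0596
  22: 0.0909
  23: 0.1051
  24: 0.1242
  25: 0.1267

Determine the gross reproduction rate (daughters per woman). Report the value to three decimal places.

0.604

Sum of female ASFRs = 0.0226 + 0.0334 + 0.0418 + 0.0596 + 0.0909 + 0.1051 + 0.1242 + 0.1267 = 0.6043
GRR = 0.6043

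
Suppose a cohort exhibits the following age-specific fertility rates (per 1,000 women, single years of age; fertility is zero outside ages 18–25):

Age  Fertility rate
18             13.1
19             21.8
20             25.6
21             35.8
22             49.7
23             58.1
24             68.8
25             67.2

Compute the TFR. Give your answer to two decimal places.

0.34

Sum of ASFRs = 13.1 + 21.8 + 25.6 + 35.8 + 49.7 + 58.1 + 68.8 + 67.2 = 340.1
TFR = 340.1 / 1000 = 0.3401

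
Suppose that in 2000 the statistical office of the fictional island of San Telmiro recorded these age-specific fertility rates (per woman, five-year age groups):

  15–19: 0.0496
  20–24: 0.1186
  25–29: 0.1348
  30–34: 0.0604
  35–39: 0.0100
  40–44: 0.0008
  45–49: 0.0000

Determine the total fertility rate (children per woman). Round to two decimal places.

1.87

Sum of ASFRs = 0.0496 + 0.1186 + 0.1348 + 0.0604 + 0.0100 + 0.0008 + 0.0000 = 0.3742
TFR = 5 × 0.3742 = 1.871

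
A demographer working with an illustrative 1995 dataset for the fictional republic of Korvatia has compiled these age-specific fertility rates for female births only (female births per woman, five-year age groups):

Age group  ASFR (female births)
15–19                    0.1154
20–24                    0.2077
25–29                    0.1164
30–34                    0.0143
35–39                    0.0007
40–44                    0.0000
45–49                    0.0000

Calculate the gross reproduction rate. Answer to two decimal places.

Sum of female ASFRs = 0.1154 + 0.2077 + 0.1164 + 0.0143 + 0.0007 + 0.0000 + 0.0000 = 0.4545
GRR = 5 × 0.4545 = 2.2725

2.27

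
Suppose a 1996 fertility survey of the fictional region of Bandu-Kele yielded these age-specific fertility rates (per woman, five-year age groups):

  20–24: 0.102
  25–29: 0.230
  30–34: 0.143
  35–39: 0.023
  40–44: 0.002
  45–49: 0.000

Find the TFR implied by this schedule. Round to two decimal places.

2.50

Sum of ASFRs = 0.102 + 0.230 + 0.143 + 0.023 + 0.002 + 0.000 = 0.500
TFR = 5 × 0.500 = 2.5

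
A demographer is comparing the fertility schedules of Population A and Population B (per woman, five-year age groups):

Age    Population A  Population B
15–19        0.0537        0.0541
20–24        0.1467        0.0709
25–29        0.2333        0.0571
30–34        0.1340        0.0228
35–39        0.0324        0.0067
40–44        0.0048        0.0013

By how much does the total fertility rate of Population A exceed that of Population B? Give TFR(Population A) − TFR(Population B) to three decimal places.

1.960

Population A:
  Sum of ASFRs = 0.0537 + 0.1467 + 0.2333 + 0.1340 + 0.0324 + 0.0048 = 0.6049
  TFR = 5 × 0.6049 = 3.0245
Population B:
  Sum of ASFRs = 0.0541 + 0.0709 + 0.0571 + 0.0228 + 0.0067 + 0.0013 = 0.2129
  TFR = 5 × 0.2129 = 1.0645
Difference = 3.0245 − 1.0645 = 1.96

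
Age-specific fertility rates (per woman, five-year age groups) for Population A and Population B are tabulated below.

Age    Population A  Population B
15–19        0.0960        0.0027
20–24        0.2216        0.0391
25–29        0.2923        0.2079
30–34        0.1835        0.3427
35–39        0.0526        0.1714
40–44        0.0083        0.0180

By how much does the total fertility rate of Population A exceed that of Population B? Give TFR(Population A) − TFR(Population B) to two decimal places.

Population A:
  Sum of ASFRs = 0.0960 + 0.2216 + 0.2923 + 0.1835 + 0.0526 + 0.0083 = 0.8543
  TFR = 5 × 0.8543 = 4.2715
Population B:
  Sum of ASFRs = 0.0027 + 0.0391 + 0.2079 + 0.3427 + 0.1714 + 0.0180 = 0.7818
  TFR = 5 × 0.7818 = 3.909
Difference = 4.2715 − 3.909 = 0.3625

0.36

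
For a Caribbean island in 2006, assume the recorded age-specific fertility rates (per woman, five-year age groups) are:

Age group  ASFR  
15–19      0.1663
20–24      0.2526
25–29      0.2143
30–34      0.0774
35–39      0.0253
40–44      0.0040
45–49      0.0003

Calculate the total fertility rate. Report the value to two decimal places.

Sum of ASFRs = 0.1663 + 0.2526 + 0.2143 + 0.0774 + 0.0253 + 0.0040 + 0.0003 = 0.7402
TFR = 5 × 0.7402 = 3.701

3.70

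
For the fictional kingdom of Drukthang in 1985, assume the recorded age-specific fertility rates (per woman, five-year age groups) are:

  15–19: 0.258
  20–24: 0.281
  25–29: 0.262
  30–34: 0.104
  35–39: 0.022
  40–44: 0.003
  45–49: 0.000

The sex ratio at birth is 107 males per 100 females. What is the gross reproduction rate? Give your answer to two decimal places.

Proportion female at birth = 100 / (100 + 107) = 0.48309.
Sum of ASFRs = 0.258 + 0.281 + 0.262 + 0.104 + 0.022 + 0.003 + 0.000 = 0.930
TFR = 5 × 0.930 = 4.65
GRR = 0.48309 × 4.65 = 2.24637

2.25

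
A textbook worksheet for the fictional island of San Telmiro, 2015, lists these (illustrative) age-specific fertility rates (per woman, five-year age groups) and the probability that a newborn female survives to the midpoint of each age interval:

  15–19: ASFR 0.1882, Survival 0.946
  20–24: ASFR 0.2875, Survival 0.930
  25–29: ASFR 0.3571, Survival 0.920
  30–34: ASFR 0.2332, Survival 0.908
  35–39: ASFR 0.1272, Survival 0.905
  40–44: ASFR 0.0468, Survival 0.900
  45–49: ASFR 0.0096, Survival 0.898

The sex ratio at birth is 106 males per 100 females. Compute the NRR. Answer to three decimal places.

Proportion female at birth = 100 / (100 + 106) = 0.48544.
Each age group contributes 5 × ASFR × survival:
  15–19: 5 × 0.1882 × 0.946 = 0.89019
  20–24: 5 × 0.2875 × 0.930 = 1.33688
  25–29: 5 × 0.3571 × 0.920 = 1.64266
  30–34: 5 × 0.2332 × 0.908 = 1.05873
  35–39: 5 × 0.1272 × 0.905 = 0.57558
  40–44: 5 × 0.0468 × 0.900 = 0.21060
  45–49: 5 × 0.0096 × 0.898 = 0.04310
Sum = 5.75774
NRR = 0.48544 × 5.75774 = 2.79504

2.795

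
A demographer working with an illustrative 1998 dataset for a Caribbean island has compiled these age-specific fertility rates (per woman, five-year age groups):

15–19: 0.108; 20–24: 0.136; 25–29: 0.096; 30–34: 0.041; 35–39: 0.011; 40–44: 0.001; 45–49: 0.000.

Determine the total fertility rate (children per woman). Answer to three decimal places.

Sum of ASFRs = 0.108 + 0.136 + 0.096 + 0.041 + 0.011 + 0.001 + 0.000 = 0.393
TFR = 5 × 0.393 = 1.965

1.965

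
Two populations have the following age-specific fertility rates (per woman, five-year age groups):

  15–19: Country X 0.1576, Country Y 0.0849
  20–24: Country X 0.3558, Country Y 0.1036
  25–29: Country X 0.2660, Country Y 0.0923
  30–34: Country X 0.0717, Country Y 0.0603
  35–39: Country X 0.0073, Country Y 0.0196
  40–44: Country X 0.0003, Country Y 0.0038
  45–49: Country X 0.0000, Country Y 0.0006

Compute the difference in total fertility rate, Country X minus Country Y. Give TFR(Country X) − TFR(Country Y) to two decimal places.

Country X:
  Sum of ASFRs = 0.1576 + 0.3558 + 0.2660 + 0.0717 + 0.0073 + 0.0003 + 0.0000 = 0.8587
  TFR = 5 × 0.8587 = 4.2935
Country Y:
  Sum of ASFRs = 0.0849 + 0.1036 + 0.0923 + 0.0603 + 0.0196 + 0.0038 + 0.0006 = 0.3651
  TFR = 5 × 0.3651 = 1.8255
Difference = 4.2935 − 1.8255 = 2.468

2.47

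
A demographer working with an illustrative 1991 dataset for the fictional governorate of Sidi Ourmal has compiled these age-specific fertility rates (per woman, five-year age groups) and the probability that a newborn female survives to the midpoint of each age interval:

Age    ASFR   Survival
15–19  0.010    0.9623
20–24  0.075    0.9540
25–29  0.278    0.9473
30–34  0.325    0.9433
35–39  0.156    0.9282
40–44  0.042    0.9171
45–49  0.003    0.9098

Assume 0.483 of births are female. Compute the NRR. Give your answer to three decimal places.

Proportion female at birth = 0.483.
Survival-weighted fertility by age (5·fₓ·Sₓ):
  15–19: 5 × 0.010 × 0.9623 = 0.04812
  20–24: 5 × 0.075 × 0.9540 = 0.35775
  25–29: 5 × 0.278 × 0.9473 = 1.31675
  30–34: 5 × 0.325 × 0.9433 = 1.53286
  35–39: 5 × 0.156 × 0.9282 = 0.72400
  40–44: 5 × 0.042 × 0.9171 = 0.19259
  45–49: 5 × 0.003 × 0.9098 = 0.01365
Sum = 4.18572
NRR = 0.483 × 4.18572 = 2.02170

2.022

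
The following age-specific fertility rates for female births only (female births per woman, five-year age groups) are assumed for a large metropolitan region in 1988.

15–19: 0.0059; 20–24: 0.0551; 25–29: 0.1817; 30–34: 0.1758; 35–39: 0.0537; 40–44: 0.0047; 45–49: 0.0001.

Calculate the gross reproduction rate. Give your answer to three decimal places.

Sum of female ASFRs = 0.0059 + 0.0551 + 0.1817 + 0.1758 + 0.0537 + 0.0047 + 0.0001 = 0.4770
GRR = 5 × 0.4770 = 2.385

2.385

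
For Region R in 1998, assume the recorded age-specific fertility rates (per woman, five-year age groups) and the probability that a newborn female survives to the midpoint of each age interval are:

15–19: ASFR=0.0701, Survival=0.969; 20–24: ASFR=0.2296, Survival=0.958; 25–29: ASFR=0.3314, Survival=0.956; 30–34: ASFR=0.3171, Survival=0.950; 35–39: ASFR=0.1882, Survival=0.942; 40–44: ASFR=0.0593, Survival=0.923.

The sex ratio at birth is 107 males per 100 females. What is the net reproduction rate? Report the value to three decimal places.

2.749

Proportion female at birth = 100 / (100 + 107) = 0.48309.
Weighting each age-specific rate by interval width and survival:
  15–19: 5 × 0.0701 × 0.969 = 0.33963
  20–24: 5 × 0.2296 × 0.958 = 1.09978
  25–29: 5 × 0.3314 × 0.956 = 1.58409
  30–34: 5 × 0.3171 × 0.950 = 1.50623
  35–39: 5 × 0.1882 × 0.942 = 0.88642
  40–44: 5 × 0.0593 × 0.923 = 0.27367
Sum = 5.68982
NRR = 0.48309 × 5.68982 = 2.74870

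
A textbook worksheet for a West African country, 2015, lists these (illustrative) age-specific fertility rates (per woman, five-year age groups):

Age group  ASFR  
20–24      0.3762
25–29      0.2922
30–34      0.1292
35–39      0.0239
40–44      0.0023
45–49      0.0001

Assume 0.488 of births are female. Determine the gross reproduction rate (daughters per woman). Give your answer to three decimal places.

Proportion female at birth = 0.488.
Sum of ASFRs = 0.3762 + 0.2922 + 0.1292 + 0.0239 + 0.0023 + 0.0001 = 0.8239
TFR = 5 × 0.8239 = 4.1195
GRR = 0.488 × 4.1195 = 2.01032

2.010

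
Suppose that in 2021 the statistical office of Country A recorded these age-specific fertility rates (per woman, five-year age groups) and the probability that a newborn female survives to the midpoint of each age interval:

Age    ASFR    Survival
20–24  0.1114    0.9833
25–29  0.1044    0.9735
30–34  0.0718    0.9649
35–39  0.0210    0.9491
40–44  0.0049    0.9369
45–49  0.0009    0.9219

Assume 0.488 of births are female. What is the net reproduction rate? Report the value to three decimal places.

Proportion female at birth = 0.488.
Each age group contributes 5 × ASFR × survival:
  20–24: 5 × 0.1114 × 0.9833 = 0.54770
  25–29: 5 × 0.1044 × 0.9735 = 0.50817
  30–34: 5 × 0.0718 × 0.9649 = 0.34640
  35–39: 5 × 0.0210 × 0.9491 = 0.09966
  40–44: 5 × 0.0049 × 0.9369 = 0.02295
  45–49: 5 × 0.0009 × 0.9219 = 0.00415
Sum = 1.52903
NRR = 0.488 × 1.52903 = 0.74617

0.746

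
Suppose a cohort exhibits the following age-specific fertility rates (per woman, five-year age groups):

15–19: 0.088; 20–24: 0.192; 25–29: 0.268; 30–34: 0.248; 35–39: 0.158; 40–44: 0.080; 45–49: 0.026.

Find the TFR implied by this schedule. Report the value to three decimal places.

5.300

Sum of ASFRs = 0.088 + 0.192 + 0.268 + 0.248 + 0.158 + 0.080 + 0.026 = 1.060
TFR = 5 × 1.060 = 5.3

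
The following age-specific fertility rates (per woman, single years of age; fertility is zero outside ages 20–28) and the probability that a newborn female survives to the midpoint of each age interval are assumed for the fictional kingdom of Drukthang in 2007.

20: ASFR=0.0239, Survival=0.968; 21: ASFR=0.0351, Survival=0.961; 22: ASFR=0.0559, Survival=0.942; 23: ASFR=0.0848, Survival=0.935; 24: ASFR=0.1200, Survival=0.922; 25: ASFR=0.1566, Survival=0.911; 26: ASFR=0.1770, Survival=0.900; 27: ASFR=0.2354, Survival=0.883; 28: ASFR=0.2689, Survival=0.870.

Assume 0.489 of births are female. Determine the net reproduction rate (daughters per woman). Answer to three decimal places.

Proportion female at birth = 0.489.
Per-age-group product (1 × ASFR × survival probability):
  20: 1 × 0.0239 × 0.968 = 0.02314
  21: 1 × 0.0351 × 0.961 = 0.03373
  22: 1 × 0.0559 × 0.942 = 0.05266
  23: 1 × 0.0848 × 0.935 = 0.07929
  24: 1 × 0.1200 × 0.922 = 0.11064
  25: 1 × 0.1566 × 0.911 = 0.14266
  26: 1 × 0.1770 × 0.900 = 0.15930
  27: 1 × 0.2354 × 0.883 = 0.20786
  28: 1 × 0.2689 × 0.870 = 0.23394
Sum = 1.04322
NRR = 0.489 × 1.04322 = 0.51013

0.510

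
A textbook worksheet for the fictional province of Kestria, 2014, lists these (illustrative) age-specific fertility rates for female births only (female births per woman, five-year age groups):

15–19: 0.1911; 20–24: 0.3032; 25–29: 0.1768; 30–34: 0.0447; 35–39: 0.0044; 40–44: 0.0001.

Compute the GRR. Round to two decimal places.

Sum of female ASFRs = 0.1911 + 0.3032 + 0.1768 + 0.0447 + 0.0044 + 0.0001 = 0.7203
GRR = 5 × 0.7203 = 3.6015

3.60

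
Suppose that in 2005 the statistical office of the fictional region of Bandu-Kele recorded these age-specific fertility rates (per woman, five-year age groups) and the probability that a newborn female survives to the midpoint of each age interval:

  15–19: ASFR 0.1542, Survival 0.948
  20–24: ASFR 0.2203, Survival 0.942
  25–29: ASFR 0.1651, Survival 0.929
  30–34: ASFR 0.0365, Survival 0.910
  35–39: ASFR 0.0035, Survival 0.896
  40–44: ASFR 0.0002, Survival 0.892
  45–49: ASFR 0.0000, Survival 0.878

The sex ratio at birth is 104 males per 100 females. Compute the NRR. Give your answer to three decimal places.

Proportion female at birth = 100 / (100 + 104) = 0.49020.
Weighting each age-specific rate by interval width and survival:
  15–19: 5 × 0.1542 × 0.948 = 0.73091
  20–24: 5 × 0.2203 × 0.942 = 1.03761
  25–29: 5 × 0.1651 × 0.929 = 0.76689
  30–34: 5 × 0.0365 × 0.910 = 0.16608
  35–39: 5 × 0.0035 × 0.896 = 0.01568
  40–44: 5 × 0.0002 × 0.892 = 0.00089
  45–49: 5 × 0.0000 × 0.878 = 0.00000
Sum = 2.71806
NRR = 0.49020 × 2.71806 = 1.33239

1.332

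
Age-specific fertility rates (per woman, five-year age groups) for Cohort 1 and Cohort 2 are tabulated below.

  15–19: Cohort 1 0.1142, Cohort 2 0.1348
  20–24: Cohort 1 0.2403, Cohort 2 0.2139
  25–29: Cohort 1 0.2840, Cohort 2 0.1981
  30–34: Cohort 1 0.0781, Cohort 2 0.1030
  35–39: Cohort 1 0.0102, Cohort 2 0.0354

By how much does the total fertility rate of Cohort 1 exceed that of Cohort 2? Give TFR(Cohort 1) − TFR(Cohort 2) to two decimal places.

0.21

Cohort 1:
  Sum of ASFRs = 0.1142 + 0.2403 + 0.2840 + 0.0781 + 0.0102 = 0.7268
  TFR = 5 × 0.7268 = 3.634
Cohort 2:
  Sum of ASFRs = 0.1348 + 0.2139 + 0.1981 + 0.1030 + 0.0354 = 0.6852
  TFR = 5 × 0.6852 = 3.426
Difference = 3.634 − 3.426 = 0.208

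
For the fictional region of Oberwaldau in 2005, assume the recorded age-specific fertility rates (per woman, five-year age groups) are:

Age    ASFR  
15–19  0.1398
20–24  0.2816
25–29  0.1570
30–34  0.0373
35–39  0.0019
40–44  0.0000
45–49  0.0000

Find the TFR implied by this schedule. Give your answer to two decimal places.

3.09

Sum of ASFRs = 0.1398 + 0.2816 + 0.1570 + 0.0373 + 0.0019 + 0.0000 + 0.0000 = 0.6176
TFR = 5 × 0.6176 = 3.088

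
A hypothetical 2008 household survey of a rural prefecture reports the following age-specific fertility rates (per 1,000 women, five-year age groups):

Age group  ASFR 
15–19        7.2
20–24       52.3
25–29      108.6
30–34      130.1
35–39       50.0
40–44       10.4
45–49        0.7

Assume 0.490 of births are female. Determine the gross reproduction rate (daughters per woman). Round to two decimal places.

Proportion female at birth = 0.490.
Sum of ASFRs = 7.2 + 52.3 + 108.6 + 130.1 + 50.0 + 10.4 + 0.7 = 359.3
TFR = 5 × 359.3 / 1000 = 1.7965
GRR = 0.490 × 1.7965 = 0.88029

0.88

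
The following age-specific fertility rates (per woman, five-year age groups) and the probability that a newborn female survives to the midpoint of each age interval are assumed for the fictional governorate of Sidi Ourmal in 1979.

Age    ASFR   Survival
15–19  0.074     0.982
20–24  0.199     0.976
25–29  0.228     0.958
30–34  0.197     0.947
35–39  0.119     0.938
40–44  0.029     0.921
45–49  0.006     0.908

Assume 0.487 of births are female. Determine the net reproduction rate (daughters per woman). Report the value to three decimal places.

Proportion female at birth = 0.487.
Each age group contributes 5 × ASFR × survival:
  15–19: 5 × 0.074 × 0.982 = 0.36334
  20–24: 5 × 0.199 × 0.976 = 0.97112
  25–29: 5 × 0.228 × 0.958 = 1.09212
  30–34: 5 × 0.197 × 0.947 = 0.93280
  35–39: 5 × 0.119 × 0.938 = 0.55811
  40–44: 5 × 0.029 × 0.921 = 0.13355
  45–49: 5 × 0.006 × 0.908 = 0.02724
Sum = 4.07828
NRR = 0.487 × 4.07828 = 1.98612
NRR > 1, so each generation more than replaces itself.

1.986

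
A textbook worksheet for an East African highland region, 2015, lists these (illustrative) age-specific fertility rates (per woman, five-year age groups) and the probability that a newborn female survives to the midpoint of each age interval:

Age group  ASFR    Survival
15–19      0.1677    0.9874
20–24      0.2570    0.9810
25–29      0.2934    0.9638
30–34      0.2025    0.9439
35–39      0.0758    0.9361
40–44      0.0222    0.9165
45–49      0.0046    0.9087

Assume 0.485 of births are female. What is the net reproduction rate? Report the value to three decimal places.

Proportion female at birth = 0.485.
Each age group contributes 5 × ASFR × survival:
  15–19: 5 × 0.1677 × 0.9874 = 0.82793
  20–24: 5 × 0.2570 × 0.9810 = 1.26059
  25–29: 5 × 0.2934 × 0.9638 = 1.41389
  30–34: 5 × 0.2025 × 0.9439 = 0.95570
  35–39: 5 × 0.0758 × 0.9361 = 0.35478
  40–44: 5 × 0.0222 × 0.9165 = 0.10173
  45–49: 5 × 0.0046 × 0.9087 = 0.02090
Sum = 4.93552
NRR = 0.485 × 4.93552 = 2.39373
With NRR above 1 the population is above replacement fertility.

2.394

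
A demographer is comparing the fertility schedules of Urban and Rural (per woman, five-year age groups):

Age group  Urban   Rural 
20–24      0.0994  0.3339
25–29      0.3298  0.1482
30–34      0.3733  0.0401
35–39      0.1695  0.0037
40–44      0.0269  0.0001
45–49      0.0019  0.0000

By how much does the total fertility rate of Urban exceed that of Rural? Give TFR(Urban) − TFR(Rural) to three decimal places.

2.374

Urban:
  Sum of ASFRs = 0.0994 + 0.3298 + 0.3733 + 0.1695 + 0.0269 + 0.0019 = 1.0008
  TFR = 5 × 1.0008 = 5.004
Rural:
  Sum of ASFRs = 0.3339 + 0.1482 + 0.0401 + 0.0037 + 0.0001 + 0.0000 = 0.5260
  TFR = 5 × 0.5260 = 2.63
Difference = 5.004 − 2.63 = 2.374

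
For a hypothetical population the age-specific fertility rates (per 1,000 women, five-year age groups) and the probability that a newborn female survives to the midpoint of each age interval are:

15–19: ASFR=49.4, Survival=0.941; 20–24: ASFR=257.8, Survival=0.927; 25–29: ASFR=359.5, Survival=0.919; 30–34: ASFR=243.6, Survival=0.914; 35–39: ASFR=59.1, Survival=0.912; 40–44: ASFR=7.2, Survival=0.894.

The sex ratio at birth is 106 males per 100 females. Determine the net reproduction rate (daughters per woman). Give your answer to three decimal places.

Proportion female at birth = 100 / (100 + 106) = 0.48544.
Weighting each age-specific rate by interval width and survival:
  15–19: 5 × 49.4/1000 × 0.941 = 0.23243
  20–24: 5 × 257.8/1000 × 0.927 = 1.19490
  25–29: 5 × 359.5/1000 × 0.919 = 1.65190
  30–34: 5 × 243.6/1000 × 0.914 = 1.11325
  35–39: 5 × 59.1/1000 × 0.912 = 0.26950
  40–44: 5 × 7.2/1000 × 0.894 = 0.03218
Sum = 4.49416
NRR = 0.48544 × 4.49416 = 2.18165
With NRR above 1 the population is above replacement fertility.

2.182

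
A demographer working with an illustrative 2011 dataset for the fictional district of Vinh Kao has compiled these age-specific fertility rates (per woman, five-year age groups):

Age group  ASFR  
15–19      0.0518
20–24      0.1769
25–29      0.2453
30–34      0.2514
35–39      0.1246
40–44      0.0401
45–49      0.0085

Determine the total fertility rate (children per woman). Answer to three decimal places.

4.493

Sum of ASFRs = 0.0518 + 0.1769 + 0.2453 + 0.2514 + 0.1246 + 0.0401 + 0.0085 = 0.8986
TFR = 5 × 0.8986 = 4.493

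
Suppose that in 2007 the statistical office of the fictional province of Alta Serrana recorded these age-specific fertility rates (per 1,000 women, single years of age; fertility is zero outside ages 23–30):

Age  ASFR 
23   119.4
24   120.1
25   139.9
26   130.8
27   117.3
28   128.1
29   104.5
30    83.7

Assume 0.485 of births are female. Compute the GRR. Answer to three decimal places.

0.458

Proportion female at birth = 0.485.
Sum of ASFRs = 119.4 + 120.1 + 139.9 + 130.8 + 117.3 + 128.1 + 104.5 + 83.7 = 943.8
TFR = 943.8 / 1000 = 0.9438
GRR = 0.485 × 0.9438 = 0.45774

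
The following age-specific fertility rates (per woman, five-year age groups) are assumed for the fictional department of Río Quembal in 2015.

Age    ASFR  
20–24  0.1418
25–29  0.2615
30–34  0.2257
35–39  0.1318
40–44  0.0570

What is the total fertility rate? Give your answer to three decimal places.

4.089

Sum of ASFRs = 0.1418 + 0.2615 + 0.2257 + 0.1318 + 0.0570 = 0.8178
TFR = 5 × 0.8178 = 4.089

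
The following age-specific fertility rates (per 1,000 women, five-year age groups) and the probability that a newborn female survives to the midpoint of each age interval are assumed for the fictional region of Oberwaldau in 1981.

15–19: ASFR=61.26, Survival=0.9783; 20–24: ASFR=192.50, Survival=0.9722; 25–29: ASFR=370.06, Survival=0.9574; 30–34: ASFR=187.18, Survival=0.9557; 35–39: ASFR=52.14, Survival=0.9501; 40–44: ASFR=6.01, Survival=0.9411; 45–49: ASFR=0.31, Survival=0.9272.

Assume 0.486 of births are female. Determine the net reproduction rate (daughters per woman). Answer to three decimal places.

2.031

Proportion female at birth = 0.486.
Survival-weighted fertility by age (5·fₓ·Sₓ):
  15–19: 5 × 61.26/1000 × 0.9783 = 0.29965
  20–24: 5 × 192.50/1000 × 0.9722 = 0.93574
  25–29: 5 × 370.06/1000 × 0.9574 = 1.77148
  30–34: 5 × 187.18/1000 × 0.9557 = 0.89444
  35–39: 5 × 52.14/1000 × 0.9501 = 0.24769
  40–44: 5 × 6.01/1000 × 0.9411 = 0.02828
  45–49: 5 × 0.31/1000 × 0.9272 = 0.00144
Sum = 4.17872
NRR = 0.486 × 4.17872 = 2.03086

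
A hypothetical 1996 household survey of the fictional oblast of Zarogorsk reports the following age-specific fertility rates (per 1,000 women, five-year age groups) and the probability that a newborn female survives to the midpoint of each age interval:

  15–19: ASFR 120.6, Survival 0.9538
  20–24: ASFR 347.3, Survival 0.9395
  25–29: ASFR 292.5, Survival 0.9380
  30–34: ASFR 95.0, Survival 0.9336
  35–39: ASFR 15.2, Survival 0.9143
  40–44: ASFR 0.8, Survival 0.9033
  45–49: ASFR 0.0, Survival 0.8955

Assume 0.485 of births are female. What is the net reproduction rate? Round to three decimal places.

1.986

Proportion female at birth = 0.485.
Each age group contributes 5 × ASFR × survival:
  15–19: 5 × 120.6/1000 × 0.9538 = 0.57514
  20–24: 5 × 347.3/1000 × 0.9395 = 1.63144
  25–29: 5 × 292.5/1000 × 0.9380 = 1.37183
  30–34: 5 × 95.0/1000 × 0.9336 = 0.44346
  35–39: 5 × 15.2/1000 × 0.9143 = 0.06949
  40–44: 5 × 0.8/1000 × 0.9033 = 0.00361
  45–49: 5 × 0.0/1000 × 0.8955 = 0.00000
Sum = 4.09497
NRR = 0.485 × 4.09497 = 1.98606
An NRR exceeding 1 indicates intrinsic growth under these rates.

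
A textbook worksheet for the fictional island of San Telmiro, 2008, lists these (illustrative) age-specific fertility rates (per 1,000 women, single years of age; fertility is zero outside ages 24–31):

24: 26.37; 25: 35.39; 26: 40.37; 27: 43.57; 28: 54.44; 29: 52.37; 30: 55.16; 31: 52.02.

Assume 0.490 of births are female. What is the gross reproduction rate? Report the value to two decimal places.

0.18

Proportion female at birth = 0.490.
Sum of ASFRs = 26.37 + 35.39 + 40.37 + 43.57 + 54.44 + 52.37 + 55.16 + 52.02 = 359.69
TFR = 359.69 / 1000 = 0.35969
GRR = 0.490 × 0.35969 = 0.17625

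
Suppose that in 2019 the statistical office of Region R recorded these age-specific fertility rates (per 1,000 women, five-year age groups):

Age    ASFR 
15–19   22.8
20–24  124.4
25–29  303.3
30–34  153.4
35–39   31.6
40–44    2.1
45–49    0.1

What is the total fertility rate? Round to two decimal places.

Sum of ASFRs = 22.8 + 124.4 + 303.3 + 153.4 + 31.6 + 2.1 + 0.1 = 637.7
TFR = 5 × 637.7 / 1000 = 3.1885

3.19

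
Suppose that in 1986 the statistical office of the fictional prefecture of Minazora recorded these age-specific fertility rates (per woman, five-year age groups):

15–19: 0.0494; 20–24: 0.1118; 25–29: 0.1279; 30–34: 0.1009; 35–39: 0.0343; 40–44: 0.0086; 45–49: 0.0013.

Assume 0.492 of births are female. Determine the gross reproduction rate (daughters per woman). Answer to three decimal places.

1.068

Proportion female at birth = 0.492.
Sum of ASFRs = 0.0494 + 0.1118 + 0.1279 + 0.1009 + 0.0343 + 0.0086 + 0.0013 = 0.4342
TFR = 5 × 0.4342 = 2.171
GRR = 0.492 × 2.171 = 1.06813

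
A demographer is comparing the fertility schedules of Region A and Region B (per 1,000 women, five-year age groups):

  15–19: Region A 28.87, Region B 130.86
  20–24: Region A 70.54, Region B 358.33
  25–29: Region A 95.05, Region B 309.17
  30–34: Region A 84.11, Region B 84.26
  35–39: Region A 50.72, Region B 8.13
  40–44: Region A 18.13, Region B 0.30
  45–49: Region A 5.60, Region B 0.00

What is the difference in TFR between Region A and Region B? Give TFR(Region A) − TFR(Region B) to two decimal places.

Region A:
  Sum of ASFRs = 28.87 + 70.54 + 95.05 + 84.11 + 50.72 + 18.13 + 5.60 = 353.02
  TFR = 5 × 353.02 / 1000 = 1.7651
Region B:
  Sum of ASFRs = 130.86 + 358.33 + 309.17 + 84.26 + 8.13 + 0.30 + 0.00 = 891.05
  TFR = 5 × 891.05 / 1000 = 4.45525
Difference = 1.7651 − 4.45525 = -2.69015

-2.69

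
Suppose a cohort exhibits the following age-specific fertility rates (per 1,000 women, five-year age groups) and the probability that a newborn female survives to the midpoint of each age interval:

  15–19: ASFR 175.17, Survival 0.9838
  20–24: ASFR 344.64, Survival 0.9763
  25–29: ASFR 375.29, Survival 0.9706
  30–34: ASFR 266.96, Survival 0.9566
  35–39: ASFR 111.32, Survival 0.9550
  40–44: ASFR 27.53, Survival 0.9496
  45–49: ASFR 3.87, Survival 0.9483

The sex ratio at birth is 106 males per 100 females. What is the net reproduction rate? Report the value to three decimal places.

3.069

Proportion female at birth = 100 / (100 + 106) = 0.48544.
Survival-weighted fertility by age (5·fₓ·Sₓ):
  15–19: 5 × 175.17/1000 × 0.9838 = 0.86166
  20–24: 5 × 344.64/1000 × 0.9763 = 1.68236
  25–29: 5 × 375.29/1000 × 0.9706 = 1.82128
  30–34: 5 × 266.96/1000 × 0.9566 = 1.27687
  35–39: 5 × 111.32/1000 × 0.9550 = 0.53155
  40–44: 5 × 27.53/1000 × 0.9496 = 0.13071
  45–49: 5 × 3.87/1000 × 0.9483 = 0.01835
Sum = 6.32278
NRR = 0.48544 × 6.32278 = 3.06933
With NRR above 1 the population is above replacement fertility.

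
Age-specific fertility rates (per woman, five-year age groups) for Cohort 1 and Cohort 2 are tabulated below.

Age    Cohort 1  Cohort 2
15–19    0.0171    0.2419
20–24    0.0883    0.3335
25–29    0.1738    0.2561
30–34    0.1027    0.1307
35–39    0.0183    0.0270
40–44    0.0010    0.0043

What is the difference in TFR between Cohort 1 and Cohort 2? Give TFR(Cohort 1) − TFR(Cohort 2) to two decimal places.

Cohort 1:
  Sum of ASFRs = 0.0171 + 0.0883 + 0.1738 + 0.1027 + 0.0183 + 0.0010 = 0.4012
  TFR = 5 × 0.4012 = 2.006
Cohort 2:
  Sum of ASFRs = 0.2419 + 0.3335 + 0.2561 + 0.1307 + 0.0270 + 0.0043 = 0.9935
  TFR = 5 × 0.9935 = 4.9675
Difference = 2.006 − 4.9675 = -2.9615

-2.96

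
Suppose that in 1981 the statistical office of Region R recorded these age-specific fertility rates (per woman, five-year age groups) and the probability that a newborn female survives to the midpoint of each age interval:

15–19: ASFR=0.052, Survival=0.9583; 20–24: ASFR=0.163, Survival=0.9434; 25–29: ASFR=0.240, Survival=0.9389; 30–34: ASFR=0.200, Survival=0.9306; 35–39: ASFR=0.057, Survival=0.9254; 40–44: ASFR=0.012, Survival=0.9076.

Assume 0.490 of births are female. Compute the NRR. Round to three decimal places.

1.663

Proportion female at birth = 0.490.
Per-age-group product (5 × ASFR × survival probability):
  15–19: 5 × 0.052 × 0.9583 = 0.24916
  20–24: 5 × 0.163 × 0.9434 = 0.76887
  25–29: 5 × 0.240 × 0.9389 = 1.12668
  30–34: 5 × 0.200 × 0.9306 = 0.93060
  35–39: 5 × 0.057 × 0.9254 = 0.26374
  40–44: 5 × 0.012 × 0.9076 = 0.05446
Sum = 3.39351
NRR = 0.490 × 3.39351 = 1.66282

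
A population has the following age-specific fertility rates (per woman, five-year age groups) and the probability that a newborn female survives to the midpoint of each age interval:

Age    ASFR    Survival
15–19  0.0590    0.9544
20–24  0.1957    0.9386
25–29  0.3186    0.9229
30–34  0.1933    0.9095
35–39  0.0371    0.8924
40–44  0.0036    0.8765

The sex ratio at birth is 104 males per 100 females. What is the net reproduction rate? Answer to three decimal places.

Proportion female at birth = 100 / (100 + 104) = 0.49020.
Each age group contributes 5 × ASFR × survival:
  15–19: 5 × 0.0590 × 0.9544 = 0.28155
  20–24: 5 × 0.1957 × 0.9386 = 0.91842
  25–29: 5 × 0.3186 × 0.9229 = 1.47018
  30–34: 5 × 0.1933 × 0.9095 = 0.87903
  35–39: 5 × 0.0371 × 0.8924 = 0.16554
  40–44: 5 × 0.0036 × 0.8765 = 0.01578
Sum = 3.73050
NRR = 0.49020 × 3.73050 = 1.82869

1.829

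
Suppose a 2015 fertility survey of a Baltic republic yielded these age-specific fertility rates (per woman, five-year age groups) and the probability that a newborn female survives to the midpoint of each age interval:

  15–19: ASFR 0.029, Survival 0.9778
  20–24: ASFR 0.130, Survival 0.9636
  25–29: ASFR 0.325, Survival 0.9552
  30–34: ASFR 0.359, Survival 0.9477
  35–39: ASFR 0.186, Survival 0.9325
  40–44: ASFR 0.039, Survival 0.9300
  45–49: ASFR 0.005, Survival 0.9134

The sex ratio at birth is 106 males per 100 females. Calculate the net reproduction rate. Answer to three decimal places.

2.472

Proportion female at birth = 100 / (100 + 106) = 0.48544.
Survival-weighted fertility by age (5·fₓ·Sₓ):
  15–19: 5 × 0.029 × 0.9778 = 0.14178
  20–24: 5 × 0.130 × 0.9636 = 0.62634
  25–29: 5 × 0.325 × 0.9552 = 1.55220
  30–34: 5 × 0.359 × 0.9477 = 1.70112
  35–39: 5 × 0.186 × 0.9325 = 0.86723
  40–44: 5 × 0.039 × 0.9300 = 0.18135
  45–49: 5 × 0.005 × 0.9134 = 0.02284
Sum = 5.09286
NRR = 0.48544 × 5.09286 = 2.47228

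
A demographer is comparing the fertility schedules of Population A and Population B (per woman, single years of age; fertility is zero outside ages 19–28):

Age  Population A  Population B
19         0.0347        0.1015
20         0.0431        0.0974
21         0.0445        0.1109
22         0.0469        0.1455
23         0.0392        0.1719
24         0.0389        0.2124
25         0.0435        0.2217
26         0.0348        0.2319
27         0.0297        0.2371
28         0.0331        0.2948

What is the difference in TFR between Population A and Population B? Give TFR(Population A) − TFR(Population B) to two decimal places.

Population A:
  Sum of ASFRs = 0.0347 + 0.0431 + 0.0445 + 0.0469 + 0.0392 + 0.0389 + 0.0435 + 0.0348 + 0.0297 + 0.0331 = 0.3884
  TFR = 0.3884
Population B:
  Sum of ASFRs = 0.1015 + 0.0974 + 0.1109 + 0.1455 + 0.1719 + 0.2124 + 0.2217 + 0.2319 + 0.2371 + 0.2948 = 1.8251
  TFR = 1.8251
Difference = 0.3884 − 1.8251 = -1.4367

-1.44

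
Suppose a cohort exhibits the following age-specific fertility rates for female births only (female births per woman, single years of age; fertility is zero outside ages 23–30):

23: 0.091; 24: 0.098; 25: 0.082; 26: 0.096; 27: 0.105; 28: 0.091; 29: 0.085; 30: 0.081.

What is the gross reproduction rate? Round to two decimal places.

Sum of female ASFRs = 0.091 + 0.098 + 0.082 + 0.096 + 0.105 + 0.091 + 0.085 + 0.081 = 0.729
GRR = 0.729

0.73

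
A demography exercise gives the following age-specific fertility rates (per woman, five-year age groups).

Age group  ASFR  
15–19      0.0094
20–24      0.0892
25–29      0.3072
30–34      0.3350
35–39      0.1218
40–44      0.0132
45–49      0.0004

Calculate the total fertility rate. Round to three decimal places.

Sum of ASFRs = 0.0094 + 0.0892 + 0.3072 + 0.3350 + 0.1218 + 0.0132 + 0.0004 = 0.8762
TFR = 5 × 0.8762 = 4.381

4.381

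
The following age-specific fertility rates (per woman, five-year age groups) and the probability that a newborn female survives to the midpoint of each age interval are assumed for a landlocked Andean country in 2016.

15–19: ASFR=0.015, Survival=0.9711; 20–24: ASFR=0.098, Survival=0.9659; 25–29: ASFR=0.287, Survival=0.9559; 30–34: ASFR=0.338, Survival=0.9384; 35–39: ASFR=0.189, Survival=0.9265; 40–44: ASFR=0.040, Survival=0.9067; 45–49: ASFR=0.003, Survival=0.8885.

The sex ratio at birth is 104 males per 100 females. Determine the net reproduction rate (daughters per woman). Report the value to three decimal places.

Proportion female at birth = 100 / (100 + 104) = 0.49020.
Survival-weighted fertility by age (5·fₓ·Sₓ):
  15–19: 5 × 0.015 × 0.9711 = 0.07283
  20–24: 5 × 0.098 × 0.9659 = 0.47329
  25–29: 5 × 0.287 × 0.9559 = 1.37172
  30–34: 5 × 0.338 × 0.9384 = 1.58590
  35–39: 5 × 0.189 × 0.9265 = 0.87554
  40–44: 5 × 0.040 × 0.9067 = 0.18134
  45–49: 5 × 0.003 × 0.8885 = 0.01333
Sum = 4.57395
NRR = 0.49020 × 4.57395 = 2.24215
With NRR above 1 the population is above replacement fertility.

2.242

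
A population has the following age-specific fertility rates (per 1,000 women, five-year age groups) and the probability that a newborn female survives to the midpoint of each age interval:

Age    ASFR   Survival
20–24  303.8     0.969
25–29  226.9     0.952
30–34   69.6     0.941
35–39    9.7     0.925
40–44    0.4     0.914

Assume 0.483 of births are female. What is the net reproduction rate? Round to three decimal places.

1.413

Proportion female at birth = 0.483.
Per-age-group product (5 × ASFR × survival probability):
  20–24: 5 × 303.8/1000 × 0.969 = 1.47191
  25–29: 5 × 226.9/1000 × 0.952 = 1.08004
  30–34: 5 × 69.6/1000 × 0.941 = 0.32747
  35–39: 5 × 9.7/1000 × 0.925 = 0.04486
  40–44: 5 × 0.4/1000 × 0.914 = 0.00183
Sum = 2.92611
NRR = 0.483 × 2.92611 = 1.41331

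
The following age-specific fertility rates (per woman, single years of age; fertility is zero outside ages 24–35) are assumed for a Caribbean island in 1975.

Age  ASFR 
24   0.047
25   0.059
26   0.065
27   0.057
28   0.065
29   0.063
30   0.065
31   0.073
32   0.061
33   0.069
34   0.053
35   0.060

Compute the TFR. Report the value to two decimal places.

Sum of ASFRs = 0.047 + 0.059 + 0.065 + 0.057 + 0.065 + 0.063 + 0.065 + 0.073 + 0.061 + 0.069 + 0.053 + 0.060 = 0.737
TFR = 0.737

0.74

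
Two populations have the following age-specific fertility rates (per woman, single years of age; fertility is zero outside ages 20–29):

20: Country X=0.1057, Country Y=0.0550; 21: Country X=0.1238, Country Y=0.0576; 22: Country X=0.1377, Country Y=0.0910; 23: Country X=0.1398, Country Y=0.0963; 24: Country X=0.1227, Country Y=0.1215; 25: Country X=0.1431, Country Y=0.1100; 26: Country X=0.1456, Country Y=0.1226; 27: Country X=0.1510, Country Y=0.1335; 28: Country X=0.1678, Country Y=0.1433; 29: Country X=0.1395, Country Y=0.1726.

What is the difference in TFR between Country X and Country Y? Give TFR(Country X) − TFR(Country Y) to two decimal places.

Country X:
  Sum of ASFRs = 0.1057 + 0.1238 + 0.1377 + 0.1398 + 0.1227 + 0.1431 + 0.1456 + 0.1510 + 0.1678 + 0.1395 = 1.3767
  TFR = 1.3767
Country Y:
  Sum of ASFRs = 0.0550 + 0.0576 + 0.0910 + 0.0963 + 0.1215 + 0.1100 + 0.1226 + 0.1335 + 0.1433 + 0.1726 = 1.1034
  TFR = 1.1034
Difference = 1.3767 − 1.1034 = 0.2733

0.27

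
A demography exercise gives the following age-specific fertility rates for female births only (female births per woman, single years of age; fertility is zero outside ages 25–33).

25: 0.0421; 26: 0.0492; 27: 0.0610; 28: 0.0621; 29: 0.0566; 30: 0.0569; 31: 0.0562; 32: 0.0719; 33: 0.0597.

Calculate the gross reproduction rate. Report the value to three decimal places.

0.516

Sum of female ASFRs = 0.0421 + 0.0492 + 0.0610 + 0.0621 + 0.0566 + 0.0569 + 0.0562 + 0.0719 + 0.0597 = 0.5157
GRR = 0.5157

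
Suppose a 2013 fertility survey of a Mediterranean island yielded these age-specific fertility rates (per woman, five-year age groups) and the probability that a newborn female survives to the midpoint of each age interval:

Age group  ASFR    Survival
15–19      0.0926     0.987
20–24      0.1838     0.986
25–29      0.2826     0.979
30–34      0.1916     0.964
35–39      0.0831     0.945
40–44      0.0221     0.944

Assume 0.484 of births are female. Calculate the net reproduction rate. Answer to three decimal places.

2.017

Proportion female at birth = 0.484.
Each age group contributes 5 × ASFR × survival:
  15–19: 5 × 0.0926 × 0.987 = 0.45698
  20–24: 5 × 0.1838 × 0.986 = 0.90613
  25–29: 5 × 0.2826 × 0.979 = 1.38333
  30–34: 5 × 0.1916 × 0.964 = 0.92351
  35–39: 5 × 0.0831 × 0.945 = 0.39265
  40–44: 5 × 0.0221 × 0.944 = 0.10431
Sum = 4.16691
NRR = 0.484 × 4.16691 = 2.01678
With NRR above 1 the population is above replacement fertility.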